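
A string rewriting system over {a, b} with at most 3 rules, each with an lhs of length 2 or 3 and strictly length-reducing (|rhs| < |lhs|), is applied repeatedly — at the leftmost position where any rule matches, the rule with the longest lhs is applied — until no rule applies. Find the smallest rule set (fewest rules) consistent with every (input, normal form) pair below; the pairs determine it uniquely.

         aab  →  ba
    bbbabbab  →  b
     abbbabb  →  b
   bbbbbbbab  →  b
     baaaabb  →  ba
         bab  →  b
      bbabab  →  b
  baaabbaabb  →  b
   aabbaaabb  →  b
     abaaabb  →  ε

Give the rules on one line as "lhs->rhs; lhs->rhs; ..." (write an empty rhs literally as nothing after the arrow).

  | aab => ba
  | bbbabbab => bbabbab => babbab => bbab => bab => b
  | abbbabb => bbabb => babb => bb => b
  | bbbbbbbab => bbbbbbab => bbbbbab => bbbbab => bbbab => bbab => bab => b

aab->ba; ab->; bb->b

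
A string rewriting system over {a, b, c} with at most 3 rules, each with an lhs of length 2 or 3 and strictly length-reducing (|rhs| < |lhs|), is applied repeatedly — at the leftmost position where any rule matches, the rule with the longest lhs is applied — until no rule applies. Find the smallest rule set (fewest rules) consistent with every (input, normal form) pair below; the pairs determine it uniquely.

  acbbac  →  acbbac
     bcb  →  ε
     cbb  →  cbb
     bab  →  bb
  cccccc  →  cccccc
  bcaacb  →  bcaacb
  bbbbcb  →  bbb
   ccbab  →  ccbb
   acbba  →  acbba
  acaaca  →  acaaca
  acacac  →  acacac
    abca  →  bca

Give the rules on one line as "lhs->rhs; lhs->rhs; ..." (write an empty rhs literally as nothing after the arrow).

ab->b; bcb->

  | acbbac
  | bcb => ε
  | cbb
  | bab => bb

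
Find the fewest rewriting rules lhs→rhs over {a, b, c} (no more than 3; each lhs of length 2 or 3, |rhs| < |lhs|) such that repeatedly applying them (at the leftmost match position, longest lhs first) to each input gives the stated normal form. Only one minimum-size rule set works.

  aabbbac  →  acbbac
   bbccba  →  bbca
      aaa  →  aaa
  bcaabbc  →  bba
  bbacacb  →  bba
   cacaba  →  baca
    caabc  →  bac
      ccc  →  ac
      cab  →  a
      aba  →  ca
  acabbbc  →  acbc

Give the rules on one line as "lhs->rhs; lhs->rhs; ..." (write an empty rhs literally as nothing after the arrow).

  | aabbbac => acbbac
  | bbccba => bbaba => bbca
  | aaa
  | bcaabbc => bcacbc => bbabc => bbcc => bba

ab->c; cac->ba; cc->a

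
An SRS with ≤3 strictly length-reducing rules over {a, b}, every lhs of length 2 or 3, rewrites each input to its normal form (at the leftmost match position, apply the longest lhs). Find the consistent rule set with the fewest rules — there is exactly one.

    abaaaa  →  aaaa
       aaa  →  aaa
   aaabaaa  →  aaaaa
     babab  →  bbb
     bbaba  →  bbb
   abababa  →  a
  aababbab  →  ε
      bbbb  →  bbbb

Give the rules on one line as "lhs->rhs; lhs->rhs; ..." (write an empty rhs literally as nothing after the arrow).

ab->; ba->b

  | abaaaa => aaaa
  | aaa
  | aaabaaa => aaaaa
  | babab => bbab => bbb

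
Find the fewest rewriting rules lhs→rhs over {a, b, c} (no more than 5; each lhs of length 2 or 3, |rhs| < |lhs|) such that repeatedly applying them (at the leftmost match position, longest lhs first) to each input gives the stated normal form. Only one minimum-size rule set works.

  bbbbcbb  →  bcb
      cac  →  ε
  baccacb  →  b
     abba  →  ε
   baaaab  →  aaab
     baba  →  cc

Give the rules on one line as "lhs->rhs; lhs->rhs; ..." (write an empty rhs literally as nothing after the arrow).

  | bbbbcbb => bbbcbb => bbcbb => bcbb => bcb
  | cac => ac => ε
  | baccacb => cccacb => ccacb => cacb => acb => b
  | abba => aba => ac => ε

ac->; ba->c; bb->b; ca->a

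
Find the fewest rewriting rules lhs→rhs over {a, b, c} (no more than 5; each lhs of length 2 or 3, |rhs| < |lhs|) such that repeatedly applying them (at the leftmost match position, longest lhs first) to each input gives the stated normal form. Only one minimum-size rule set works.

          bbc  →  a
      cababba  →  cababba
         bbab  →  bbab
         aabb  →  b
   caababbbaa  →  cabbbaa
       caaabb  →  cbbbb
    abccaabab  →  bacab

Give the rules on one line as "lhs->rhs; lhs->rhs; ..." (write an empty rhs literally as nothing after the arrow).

aaa->bb; aab->; abc->ba; bbc->a

  | bbc => a
  | cababba
  | bbab
  | aabb => b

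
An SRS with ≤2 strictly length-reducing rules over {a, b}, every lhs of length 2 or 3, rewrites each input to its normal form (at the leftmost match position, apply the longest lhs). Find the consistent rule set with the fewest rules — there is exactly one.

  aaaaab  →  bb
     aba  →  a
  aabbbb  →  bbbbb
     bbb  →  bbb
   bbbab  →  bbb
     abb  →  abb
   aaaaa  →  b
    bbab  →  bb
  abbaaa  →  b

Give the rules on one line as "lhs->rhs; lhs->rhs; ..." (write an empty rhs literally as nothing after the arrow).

  | aaaaab => baaab => aab => bb
  | aba => a
  | aabbbb => bbbbb
  | bbb

aa->b; ba->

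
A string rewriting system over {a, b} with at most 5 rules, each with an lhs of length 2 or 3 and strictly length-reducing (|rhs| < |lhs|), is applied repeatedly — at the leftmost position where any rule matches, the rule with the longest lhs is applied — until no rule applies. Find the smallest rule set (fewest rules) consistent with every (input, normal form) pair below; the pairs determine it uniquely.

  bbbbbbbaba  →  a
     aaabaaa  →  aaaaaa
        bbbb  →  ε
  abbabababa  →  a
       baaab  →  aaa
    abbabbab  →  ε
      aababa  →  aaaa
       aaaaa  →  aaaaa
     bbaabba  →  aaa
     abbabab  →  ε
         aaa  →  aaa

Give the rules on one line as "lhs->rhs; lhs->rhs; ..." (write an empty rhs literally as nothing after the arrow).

aab->aa; ab->; ba->a; bb->

  | bbbbbbbaba => bbbbbaba => bbbaba => baba => aba => a
  | aaabaaa => aaaaaa
  | bbbb => bb => ε
  | abbabababa => babababa => abababa => ababa => aba => a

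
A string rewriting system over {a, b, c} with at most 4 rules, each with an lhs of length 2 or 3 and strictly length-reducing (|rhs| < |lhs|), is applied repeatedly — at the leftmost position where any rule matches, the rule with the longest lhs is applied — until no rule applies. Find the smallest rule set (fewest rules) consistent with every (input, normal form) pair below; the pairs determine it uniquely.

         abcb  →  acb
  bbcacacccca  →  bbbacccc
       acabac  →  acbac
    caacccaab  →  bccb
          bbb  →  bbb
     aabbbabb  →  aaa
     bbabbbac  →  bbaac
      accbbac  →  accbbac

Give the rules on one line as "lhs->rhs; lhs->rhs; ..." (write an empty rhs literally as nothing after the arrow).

  | abcb => acb
  | bbcacacccca => bbbacccca => bbbacccc
  | acabac => acbac
  | caacccaab => cacccaab => bccaab => bccab => bccb

ab->a; ca->c; cac->b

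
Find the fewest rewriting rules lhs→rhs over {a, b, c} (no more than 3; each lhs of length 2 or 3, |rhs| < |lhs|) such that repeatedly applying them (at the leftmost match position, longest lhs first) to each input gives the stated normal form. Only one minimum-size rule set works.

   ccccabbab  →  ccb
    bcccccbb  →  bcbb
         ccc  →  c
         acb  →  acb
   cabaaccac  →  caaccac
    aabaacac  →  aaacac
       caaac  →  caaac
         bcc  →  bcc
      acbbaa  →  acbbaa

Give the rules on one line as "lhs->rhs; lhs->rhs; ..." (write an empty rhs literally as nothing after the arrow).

ab->; ccc->c

  | ccccabbab => ccabbab => ccbab => ccb
  | bcccccbb => bcccbb => bcbb
  | ccc => c
  | acb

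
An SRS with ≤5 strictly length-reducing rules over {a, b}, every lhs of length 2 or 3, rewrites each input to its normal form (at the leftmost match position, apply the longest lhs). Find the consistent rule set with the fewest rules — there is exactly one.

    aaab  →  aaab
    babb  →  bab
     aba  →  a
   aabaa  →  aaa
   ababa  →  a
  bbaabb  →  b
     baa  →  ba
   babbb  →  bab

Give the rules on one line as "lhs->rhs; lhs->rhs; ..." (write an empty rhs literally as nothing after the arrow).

aba->a; baa->ba; bb->b; bba->bb

  | aaab
  | babb => bab
  | aba => a
  | aabaa => aaa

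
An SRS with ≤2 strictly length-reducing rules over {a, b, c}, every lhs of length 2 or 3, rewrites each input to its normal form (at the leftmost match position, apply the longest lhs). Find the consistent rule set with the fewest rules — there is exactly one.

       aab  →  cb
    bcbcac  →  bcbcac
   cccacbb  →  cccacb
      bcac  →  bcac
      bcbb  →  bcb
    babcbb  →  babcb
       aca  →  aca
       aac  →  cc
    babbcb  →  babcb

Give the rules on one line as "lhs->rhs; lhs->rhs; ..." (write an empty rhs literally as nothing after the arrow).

aa->c; bb->b

  | aab => cb
  | bcbcac
  | cccacbb => cccacb
  | bcac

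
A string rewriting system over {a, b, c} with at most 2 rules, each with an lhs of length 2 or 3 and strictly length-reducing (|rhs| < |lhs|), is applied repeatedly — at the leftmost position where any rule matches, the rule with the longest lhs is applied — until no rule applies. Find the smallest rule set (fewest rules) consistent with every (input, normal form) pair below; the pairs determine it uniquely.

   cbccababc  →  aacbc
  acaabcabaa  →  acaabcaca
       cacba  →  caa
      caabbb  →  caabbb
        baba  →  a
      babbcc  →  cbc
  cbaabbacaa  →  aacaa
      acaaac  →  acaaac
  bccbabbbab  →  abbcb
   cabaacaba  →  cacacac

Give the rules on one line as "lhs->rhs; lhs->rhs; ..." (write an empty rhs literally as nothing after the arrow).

ba->c; cc->a

  | cbccababc => cbaababc => ccababc => aababc => aacbc
  | acaabcabaa => acaabcaca
  | cacba => cacc => caa
  | caabbb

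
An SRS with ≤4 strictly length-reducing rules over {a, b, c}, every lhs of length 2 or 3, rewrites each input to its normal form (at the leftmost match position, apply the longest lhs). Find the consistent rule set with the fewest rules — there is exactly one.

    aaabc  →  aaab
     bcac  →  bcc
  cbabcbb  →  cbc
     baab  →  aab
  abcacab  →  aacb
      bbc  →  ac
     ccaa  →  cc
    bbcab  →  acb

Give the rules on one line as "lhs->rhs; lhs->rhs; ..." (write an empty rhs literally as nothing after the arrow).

  | aaabc => aaab
  | bcac => bcc
  | cbabcbb => cabcbb => cbcbb => cbca => cbc
  | baab => aab

abc->ab; ba->a; bb->a; ca->c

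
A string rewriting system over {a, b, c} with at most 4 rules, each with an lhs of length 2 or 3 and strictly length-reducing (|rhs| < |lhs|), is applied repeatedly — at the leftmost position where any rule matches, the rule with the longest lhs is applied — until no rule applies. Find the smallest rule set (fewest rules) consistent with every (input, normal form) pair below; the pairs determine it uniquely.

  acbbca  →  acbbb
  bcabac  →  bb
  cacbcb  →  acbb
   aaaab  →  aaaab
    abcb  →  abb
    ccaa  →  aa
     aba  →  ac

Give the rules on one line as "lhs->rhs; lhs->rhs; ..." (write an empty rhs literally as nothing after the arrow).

  | acbbca => acbbb
  | bcabac => bbbac => bbcc => bbc => bb
  | cacbcb => acbcb => acbb
  | aaaab

ba->c; bc->b; bca->bb; ca->a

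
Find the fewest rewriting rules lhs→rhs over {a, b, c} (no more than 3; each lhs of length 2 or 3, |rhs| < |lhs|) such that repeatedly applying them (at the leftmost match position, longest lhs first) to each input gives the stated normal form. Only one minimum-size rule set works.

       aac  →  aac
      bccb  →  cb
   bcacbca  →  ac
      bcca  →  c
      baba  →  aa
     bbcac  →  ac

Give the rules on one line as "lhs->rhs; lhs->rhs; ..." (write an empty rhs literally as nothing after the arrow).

  | aac
  | bccb => cb
  | bcacbca => acbca => aca => ac
  | bcca => ca => c

ba->a; bc->; ca->c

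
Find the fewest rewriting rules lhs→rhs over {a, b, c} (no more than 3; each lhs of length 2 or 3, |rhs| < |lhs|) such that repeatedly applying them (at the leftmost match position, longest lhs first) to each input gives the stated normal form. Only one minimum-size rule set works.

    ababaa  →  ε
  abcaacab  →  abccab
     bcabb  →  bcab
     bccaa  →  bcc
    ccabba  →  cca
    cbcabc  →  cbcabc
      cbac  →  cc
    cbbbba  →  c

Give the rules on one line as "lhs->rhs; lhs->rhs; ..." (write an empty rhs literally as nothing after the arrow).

  | ababaa => abaa => aa => ε
  | abcaacab => abccab
  | bcabb => bcab
  | bccaa => bcc

aa->; ba->; bb->b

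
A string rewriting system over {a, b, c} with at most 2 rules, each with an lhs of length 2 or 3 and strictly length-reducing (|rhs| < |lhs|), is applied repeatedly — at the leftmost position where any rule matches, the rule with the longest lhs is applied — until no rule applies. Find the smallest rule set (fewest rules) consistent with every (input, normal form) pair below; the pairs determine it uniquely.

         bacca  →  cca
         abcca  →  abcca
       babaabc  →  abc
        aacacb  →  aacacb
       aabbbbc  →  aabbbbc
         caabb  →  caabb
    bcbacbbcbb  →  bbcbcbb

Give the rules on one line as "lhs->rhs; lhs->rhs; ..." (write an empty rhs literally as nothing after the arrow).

ba->; ccb->bc

  | bacca => cca
  | abcca
  | babaabc => baabc => abc
  | aacacb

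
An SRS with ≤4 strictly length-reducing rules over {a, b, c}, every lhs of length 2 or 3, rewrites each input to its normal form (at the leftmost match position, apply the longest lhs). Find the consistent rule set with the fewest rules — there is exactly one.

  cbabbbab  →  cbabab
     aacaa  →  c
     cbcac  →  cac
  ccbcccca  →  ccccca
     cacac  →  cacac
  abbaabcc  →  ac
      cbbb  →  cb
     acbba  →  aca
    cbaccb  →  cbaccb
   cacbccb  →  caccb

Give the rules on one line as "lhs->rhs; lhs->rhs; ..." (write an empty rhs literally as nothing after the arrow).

  | cbabbbab => cbabab
  | aacaa => caa => c
  | cbcac => cac
  | ccbcccca => ccccca

aa->; bb->; bc->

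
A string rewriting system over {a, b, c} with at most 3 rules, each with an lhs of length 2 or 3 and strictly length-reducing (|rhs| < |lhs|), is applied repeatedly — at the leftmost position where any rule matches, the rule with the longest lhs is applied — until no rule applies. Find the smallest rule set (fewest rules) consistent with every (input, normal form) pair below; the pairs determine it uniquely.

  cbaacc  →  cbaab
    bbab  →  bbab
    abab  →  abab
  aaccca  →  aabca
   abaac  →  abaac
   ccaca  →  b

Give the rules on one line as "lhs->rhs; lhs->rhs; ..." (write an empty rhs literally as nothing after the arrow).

aca->; cc->b

  | cbaacc => cbaab
  | bbab
  | abab
  | aaccca => aabca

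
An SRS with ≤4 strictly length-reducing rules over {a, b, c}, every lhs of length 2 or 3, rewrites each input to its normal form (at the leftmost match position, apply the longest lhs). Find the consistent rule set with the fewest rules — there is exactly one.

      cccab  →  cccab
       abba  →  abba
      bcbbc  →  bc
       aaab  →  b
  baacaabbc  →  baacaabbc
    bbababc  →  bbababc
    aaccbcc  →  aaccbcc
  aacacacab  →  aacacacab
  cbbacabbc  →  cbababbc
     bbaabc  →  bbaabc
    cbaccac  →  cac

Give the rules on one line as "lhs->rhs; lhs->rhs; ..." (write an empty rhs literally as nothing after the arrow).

  | cccab
  | abba
  | bcbbc => bc
  | aaab => b

aaa->; bac->ab; bca->; bcb->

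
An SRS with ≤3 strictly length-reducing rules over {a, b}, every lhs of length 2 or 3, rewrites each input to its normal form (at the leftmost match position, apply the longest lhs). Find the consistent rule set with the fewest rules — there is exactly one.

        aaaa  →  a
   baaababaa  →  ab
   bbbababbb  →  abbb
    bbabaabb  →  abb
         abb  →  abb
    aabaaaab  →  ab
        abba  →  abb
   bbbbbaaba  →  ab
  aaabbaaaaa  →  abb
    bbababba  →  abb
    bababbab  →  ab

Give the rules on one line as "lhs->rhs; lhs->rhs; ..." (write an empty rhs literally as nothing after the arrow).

aa->a; ba->b; bab->ab

  | aaaa => aaa => aa => a
  | baaababaa => baababaa => bababaa => ababaa => aabaa => abaa => aba => ab
  | bbbababbb => bbababbb => bababbb => ababbb => aabbb => abbb
  | bbabaabb => babaabb => abaabb => ababb => aabb => abb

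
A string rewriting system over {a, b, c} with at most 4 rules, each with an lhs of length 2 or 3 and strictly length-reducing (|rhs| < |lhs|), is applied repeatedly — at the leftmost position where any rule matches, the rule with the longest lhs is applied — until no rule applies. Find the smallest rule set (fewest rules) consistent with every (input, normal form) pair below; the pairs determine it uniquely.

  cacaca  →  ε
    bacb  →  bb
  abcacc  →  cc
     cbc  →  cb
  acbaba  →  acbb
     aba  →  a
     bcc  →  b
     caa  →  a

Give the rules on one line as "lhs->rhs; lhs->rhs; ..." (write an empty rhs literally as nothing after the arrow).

ab->; ba->b; bc->b; ca->

  | cacaca => caca => ca => ε
  | bacb => bcb => bb
  | abcacc => cacc => cc
  | cbc => cb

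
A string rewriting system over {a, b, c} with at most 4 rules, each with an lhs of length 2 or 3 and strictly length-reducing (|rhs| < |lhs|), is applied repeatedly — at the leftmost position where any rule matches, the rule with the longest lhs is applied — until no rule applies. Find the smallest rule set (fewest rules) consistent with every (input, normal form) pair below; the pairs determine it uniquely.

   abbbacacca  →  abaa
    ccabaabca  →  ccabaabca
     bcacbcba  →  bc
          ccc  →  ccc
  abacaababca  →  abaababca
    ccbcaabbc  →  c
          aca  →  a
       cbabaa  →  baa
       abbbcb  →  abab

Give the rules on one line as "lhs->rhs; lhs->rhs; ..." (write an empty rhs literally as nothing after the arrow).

ac->; bbc->a; caa->; cba->ac

  | abbbacacca => abbbacca => abbbca => abaa
  | ccabaabca
  | bcacbcba => bcbcba => bcbac => bacc => bc
  | ccc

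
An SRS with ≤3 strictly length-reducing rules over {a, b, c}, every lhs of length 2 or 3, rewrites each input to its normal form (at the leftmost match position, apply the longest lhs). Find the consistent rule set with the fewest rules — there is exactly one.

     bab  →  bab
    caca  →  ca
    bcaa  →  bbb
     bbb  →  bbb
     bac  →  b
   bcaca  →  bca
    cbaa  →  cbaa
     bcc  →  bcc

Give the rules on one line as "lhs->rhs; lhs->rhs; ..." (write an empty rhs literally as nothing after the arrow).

ac->; caa->bb

  | bab
  | caca => ca
  | bcaa => bbb
  | bbb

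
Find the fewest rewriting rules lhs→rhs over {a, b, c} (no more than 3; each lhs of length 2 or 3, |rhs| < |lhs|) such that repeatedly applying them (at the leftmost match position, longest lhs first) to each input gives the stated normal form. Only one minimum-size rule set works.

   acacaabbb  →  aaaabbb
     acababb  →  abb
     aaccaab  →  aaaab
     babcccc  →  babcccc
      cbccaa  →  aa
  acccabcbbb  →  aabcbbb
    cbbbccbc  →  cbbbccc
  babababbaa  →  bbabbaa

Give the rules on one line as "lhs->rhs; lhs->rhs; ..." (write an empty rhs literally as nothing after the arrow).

aba->; ca->a; cbc->cc

  | acacaabbb => aacaabbb => aaaabbb
  | acababb => aababb => abb
  | aaccaab => aacaab => aaaab
  | babcccc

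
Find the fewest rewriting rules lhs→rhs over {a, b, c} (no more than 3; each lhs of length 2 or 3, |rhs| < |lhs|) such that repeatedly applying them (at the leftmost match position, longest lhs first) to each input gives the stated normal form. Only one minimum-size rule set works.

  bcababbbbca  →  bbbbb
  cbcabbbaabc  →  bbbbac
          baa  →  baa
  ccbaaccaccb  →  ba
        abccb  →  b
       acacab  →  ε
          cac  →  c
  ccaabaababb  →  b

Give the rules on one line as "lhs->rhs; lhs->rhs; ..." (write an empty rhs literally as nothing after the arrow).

  | bcababbbbca => bbabbbbca => bbbbbca => bbbbb
  | cbcabbbaabc => bcabbbaabc => bbbbaabc => bbbbac
  | baa
  | ccbaaccaccb => cbaaccaccb => baaccaccb => baacccb => baaccb => baacb => baab => ba

ab->; ca->; cb->b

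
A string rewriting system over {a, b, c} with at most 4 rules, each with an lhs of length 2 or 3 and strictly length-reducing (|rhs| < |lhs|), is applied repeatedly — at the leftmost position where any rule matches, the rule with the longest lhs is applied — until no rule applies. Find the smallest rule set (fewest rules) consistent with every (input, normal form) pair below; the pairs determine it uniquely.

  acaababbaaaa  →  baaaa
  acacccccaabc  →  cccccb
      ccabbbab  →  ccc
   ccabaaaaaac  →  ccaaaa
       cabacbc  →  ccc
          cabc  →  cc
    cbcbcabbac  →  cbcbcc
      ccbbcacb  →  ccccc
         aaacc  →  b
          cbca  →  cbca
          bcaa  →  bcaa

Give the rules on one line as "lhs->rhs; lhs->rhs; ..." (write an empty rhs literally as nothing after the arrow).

ab->; ac->b; bb->c

  | acaababbaaaa => baababbaaaa => baabbaaaa => babaaaa => baaaa
  | acacccccaabc => bacccccaabc => bbccccaabc => cccccaabc => cccccac => cccccb
  | ccabbbab => ccbbab => cccab => ccc
  | ccabaaaaaac => ccaaaaaac => ccaaaaab => ccaaaa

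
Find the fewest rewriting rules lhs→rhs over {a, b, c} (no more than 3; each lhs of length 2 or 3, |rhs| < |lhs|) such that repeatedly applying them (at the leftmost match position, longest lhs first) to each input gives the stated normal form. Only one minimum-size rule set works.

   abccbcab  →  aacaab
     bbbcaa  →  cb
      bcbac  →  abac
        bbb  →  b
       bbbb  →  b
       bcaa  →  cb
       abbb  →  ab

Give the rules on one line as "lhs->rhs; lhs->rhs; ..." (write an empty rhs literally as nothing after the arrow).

aaa->cb; bb->b; bc->a

  | abccbcab => aacbcab => aacaab
  | bbbcaa => bbcaa => bcaa => aaa => cb
  | bcbac => abac
  | bbb => bb => b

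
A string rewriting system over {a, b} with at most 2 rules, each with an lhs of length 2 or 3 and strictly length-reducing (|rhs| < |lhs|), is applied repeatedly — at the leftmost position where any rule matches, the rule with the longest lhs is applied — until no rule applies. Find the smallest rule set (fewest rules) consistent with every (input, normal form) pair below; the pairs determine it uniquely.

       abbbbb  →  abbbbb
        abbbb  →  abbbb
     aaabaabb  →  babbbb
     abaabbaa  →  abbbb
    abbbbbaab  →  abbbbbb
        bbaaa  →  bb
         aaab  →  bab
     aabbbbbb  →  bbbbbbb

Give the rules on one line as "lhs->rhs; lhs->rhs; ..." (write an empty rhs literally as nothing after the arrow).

  | abbbbb
  | abbbb
  | aaabaabb => babaabb => babbbb
  | abaabbaa => abbbbaa => abbbba => abbbb

aa->b; bba->bb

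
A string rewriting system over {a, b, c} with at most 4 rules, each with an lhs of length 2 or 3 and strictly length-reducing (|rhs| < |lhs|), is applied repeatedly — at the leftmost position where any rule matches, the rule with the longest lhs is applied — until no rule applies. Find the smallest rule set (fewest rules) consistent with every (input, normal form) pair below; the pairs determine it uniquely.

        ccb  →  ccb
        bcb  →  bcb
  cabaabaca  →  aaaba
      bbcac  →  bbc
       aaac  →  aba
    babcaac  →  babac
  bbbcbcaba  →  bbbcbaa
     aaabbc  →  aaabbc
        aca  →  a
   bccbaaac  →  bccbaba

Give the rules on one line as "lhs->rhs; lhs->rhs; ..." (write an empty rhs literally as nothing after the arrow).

aac->ba; ca->; cab->a

  | ccb
  | bcb
  | cabaabaca => aaabaca => aaaba
  | bbcac => bbc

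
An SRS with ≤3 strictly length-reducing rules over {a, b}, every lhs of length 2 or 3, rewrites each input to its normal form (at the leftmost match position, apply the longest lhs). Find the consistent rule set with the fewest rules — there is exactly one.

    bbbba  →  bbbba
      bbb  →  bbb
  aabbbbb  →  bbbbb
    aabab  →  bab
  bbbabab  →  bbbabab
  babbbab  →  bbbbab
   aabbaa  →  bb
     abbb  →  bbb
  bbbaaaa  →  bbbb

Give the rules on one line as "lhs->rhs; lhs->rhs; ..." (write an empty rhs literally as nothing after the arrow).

aa->; aaa->ba; abb->bb

  | bbbba
  | bbb
  | aabbbbb => bbbbb
  | aabab => bab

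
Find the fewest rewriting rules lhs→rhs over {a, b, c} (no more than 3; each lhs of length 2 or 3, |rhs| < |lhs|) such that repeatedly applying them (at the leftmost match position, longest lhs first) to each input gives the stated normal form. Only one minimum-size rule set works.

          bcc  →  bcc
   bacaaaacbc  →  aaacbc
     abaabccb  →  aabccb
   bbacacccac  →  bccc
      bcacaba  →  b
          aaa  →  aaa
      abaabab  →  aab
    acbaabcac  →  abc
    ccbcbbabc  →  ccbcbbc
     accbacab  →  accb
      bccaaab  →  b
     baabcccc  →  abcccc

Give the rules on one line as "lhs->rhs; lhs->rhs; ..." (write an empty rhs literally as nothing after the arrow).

  | bcc
  | bacaaaacbc => caaaacbc => aaacbc
  | abaabccb => aabccb
  | bbacacccac => bcacccac => bcccac => bccc

ba->; ca->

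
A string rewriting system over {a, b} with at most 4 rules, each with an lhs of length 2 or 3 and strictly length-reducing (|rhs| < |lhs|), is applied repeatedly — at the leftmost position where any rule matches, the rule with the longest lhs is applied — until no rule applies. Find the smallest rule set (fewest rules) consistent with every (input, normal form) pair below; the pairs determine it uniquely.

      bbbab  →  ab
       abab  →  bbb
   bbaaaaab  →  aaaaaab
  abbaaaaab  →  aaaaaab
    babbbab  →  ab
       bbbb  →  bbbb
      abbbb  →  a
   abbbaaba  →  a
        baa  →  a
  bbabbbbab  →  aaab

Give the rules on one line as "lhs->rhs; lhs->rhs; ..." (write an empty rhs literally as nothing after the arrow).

  | bbbab => baab => ab
  | abab => bbb
  | bbaaaaab => aaaaaab
  | abbaaaaab => aaaaaab

aba->bb; abb->a; ba->; bba->aa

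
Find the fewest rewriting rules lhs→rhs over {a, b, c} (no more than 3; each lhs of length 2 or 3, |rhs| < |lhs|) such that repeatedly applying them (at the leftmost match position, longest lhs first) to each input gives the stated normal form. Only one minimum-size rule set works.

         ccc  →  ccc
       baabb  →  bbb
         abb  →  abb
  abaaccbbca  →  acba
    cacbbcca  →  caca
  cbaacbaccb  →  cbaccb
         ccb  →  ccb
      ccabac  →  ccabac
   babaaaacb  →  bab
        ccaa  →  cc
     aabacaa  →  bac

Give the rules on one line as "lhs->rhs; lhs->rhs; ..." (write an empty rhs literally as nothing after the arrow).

  | ccc
  | baabb => bbb
  | abb
  | abaaccbbca => abccbbca => acbbca => acba

aa->; bc->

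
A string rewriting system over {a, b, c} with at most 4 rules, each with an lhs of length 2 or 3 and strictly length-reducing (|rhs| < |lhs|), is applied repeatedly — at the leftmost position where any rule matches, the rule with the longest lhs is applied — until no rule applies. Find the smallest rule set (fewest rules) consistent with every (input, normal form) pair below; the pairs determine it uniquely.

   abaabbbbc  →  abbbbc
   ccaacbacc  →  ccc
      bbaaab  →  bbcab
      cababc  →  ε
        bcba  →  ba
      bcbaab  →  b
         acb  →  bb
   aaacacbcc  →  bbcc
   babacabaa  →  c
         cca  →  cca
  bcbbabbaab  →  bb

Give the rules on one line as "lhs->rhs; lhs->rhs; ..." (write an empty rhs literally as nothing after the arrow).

  | abaabbbbc => abcbbbbc => abbbbc
  | ccaacbacc => ccccbacc => cccacc => cccbc => ccc
  | bbaaab => bbcab
  | cababc => cac => cb => ε

aa->c; ac->b; bab->; cb->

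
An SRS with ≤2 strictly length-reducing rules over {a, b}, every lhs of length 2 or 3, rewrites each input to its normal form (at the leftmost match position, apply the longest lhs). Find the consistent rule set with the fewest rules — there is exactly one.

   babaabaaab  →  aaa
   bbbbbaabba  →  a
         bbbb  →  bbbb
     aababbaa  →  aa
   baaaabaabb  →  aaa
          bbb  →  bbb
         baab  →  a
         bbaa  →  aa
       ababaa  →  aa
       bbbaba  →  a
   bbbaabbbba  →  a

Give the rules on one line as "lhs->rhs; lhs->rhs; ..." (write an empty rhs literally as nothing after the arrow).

  | babaabaaab => abaabaaab => aabaaab => aaaab => aaa
  | bbbbbaabba => bbbbaabba => bbbaabba => bbaabba => baabba => aabba => aba => a
  | bbbb
  | aababbaa => aabbaa => abaa => aa

ab->; ba->a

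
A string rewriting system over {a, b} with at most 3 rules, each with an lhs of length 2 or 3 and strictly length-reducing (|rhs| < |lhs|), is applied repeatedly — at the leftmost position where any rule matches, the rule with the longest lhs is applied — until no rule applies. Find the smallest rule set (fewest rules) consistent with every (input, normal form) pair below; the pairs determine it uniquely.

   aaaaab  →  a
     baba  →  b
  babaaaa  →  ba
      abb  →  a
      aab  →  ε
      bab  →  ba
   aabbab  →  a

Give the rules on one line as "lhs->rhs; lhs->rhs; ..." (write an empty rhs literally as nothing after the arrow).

aa->; aab->aa; ab->a

  | aaaaab => aaab => ab => a
  | baba => baa => b
  | babaaaa => baaaaa => baaa => ba
  | abb => ab => a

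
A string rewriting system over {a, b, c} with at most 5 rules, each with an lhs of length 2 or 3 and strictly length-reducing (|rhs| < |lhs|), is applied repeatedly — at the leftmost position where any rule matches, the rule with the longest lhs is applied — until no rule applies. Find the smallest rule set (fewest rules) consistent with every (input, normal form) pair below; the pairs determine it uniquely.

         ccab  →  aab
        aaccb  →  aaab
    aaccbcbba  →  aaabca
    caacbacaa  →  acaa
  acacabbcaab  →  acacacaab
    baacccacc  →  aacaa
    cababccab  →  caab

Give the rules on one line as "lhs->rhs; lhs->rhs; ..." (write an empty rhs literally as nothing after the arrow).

acb->cb; ba->; bb->; cc->a

  | ccab => aab
  | aaccb => aaab
  | aaccbcbba => aaabcbba => aaabca
  | caacbacaa => cacbacaa => ccbacaa => abacaa => acaa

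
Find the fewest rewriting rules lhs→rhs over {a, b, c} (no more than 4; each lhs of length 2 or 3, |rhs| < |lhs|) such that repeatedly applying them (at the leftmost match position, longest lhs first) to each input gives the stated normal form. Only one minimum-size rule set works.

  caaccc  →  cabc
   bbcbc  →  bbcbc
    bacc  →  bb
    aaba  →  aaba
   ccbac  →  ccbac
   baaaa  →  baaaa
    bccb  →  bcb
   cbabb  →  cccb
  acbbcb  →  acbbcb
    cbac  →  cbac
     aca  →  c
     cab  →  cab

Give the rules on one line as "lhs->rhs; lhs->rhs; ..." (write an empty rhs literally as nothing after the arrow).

  | caaccc => cabc
  | bbcbc
  | bacc => bb
  | aaba

aca->c; acc->b; bab->cc; bcc->bc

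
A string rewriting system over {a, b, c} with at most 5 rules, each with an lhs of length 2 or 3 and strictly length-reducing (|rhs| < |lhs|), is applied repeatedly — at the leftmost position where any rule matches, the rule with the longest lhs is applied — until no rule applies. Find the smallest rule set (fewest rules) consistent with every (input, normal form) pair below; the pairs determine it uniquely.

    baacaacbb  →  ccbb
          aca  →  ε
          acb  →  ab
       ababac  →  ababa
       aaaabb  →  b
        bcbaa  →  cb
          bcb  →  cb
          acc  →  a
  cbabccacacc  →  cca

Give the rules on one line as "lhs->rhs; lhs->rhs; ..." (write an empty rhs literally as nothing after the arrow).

aa->; aab->; ac->a; bc->c

  | baacaacbb => bcaacbb => caacbb => ccbb
  | aca => aa => ε
  | acb => ab
  | ababac => ababa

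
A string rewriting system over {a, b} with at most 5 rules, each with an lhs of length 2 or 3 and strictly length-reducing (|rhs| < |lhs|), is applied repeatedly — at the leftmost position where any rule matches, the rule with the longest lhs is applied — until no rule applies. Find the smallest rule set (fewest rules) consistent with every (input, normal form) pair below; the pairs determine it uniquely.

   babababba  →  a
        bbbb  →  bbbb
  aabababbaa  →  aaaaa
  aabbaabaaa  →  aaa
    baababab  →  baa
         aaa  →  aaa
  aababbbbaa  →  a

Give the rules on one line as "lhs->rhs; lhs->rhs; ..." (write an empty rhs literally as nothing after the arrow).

ab->; aba->ab; abb->a; bab->a

  | babababba => aababba => aabbba => aaba => aab => a
  | bbbb
  | aabababbaa => aabbabbaa => aaabbaa => aaaaa
  | aabbaabaaa => aaaabaaa => aaaabaa => aaaaba => aaaab => aaa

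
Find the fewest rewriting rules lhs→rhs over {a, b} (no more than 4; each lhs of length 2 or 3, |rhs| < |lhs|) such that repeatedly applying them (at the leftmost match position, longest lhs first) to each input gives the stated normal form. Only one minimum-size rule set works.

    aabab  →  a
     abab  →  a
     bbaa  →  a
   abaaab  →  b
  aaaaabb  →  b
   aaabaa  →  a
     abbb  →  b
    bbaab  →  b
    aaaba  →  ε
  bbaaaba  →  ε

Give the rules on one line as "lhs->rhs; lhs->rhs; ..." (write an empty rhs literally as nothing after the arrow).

  | aabab => abab => bab => a
  | abab => bab => a
  | bbaa => baa => a
  | abaaab => baaab => aab => ab => b

ab->b; ba->; bab->a; bb->b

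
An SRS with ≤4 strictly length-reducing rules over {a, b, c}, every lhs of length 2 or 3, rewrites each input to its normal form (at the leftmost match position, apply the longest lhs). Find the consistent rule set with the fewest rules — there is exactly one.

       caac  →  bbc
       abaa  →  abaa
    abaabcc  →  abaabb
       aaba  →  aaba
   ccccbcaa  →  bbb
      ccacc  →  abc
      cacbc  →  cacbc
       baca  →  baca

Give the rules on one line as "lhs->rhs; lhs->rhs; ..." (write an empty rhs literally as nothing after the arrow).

  | caac => bbc
  | abaa
  | abaabcc => abaabb
  | aaba

caa->bb; cc->b; cca->ac; ccb->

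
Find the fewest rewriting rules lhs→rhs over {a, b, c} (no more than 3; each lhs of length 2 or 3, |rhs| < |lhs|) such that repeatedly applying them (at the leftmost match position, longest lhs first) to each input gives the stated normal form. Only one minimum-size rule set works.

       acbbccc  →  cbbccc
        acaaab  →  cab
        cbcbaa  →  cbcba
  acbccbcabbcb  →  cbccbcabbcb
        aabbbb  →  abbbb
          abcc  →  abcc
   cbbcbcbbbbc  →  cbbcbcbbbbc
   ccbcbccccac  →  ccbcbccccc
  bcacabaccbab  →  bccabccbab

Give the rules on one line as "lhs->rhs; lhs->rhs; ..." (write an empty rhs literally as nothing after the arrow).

  | acbbccc => cbbccc
  | acaaab => caaab => caab => cab
  | cbcbaa => cbcba
  | acbccbcabbcb => cbccbcabbcb

aa->a; ac->c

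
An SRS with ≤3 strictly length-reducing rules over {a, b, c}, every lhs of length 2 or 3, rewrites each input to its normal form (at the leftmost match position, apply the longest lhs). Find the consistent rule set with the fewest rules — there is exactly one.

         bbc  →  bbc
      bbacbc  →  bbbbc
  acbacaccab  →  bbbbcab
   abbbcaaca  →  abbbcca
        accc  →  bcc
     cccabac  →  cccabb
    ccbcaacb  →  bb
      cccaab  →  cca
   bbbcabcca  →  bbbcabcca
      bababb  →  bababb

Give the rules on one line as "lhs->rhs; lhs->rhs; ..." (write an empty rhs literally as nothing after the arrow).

aa->; ac->b; cb->a

  | bbc
  | bbacbc => bbbbc
  | acbacaccab => bbacaccab => bbbaccab => bbbbcab
  | abbbcaaca => abbbcca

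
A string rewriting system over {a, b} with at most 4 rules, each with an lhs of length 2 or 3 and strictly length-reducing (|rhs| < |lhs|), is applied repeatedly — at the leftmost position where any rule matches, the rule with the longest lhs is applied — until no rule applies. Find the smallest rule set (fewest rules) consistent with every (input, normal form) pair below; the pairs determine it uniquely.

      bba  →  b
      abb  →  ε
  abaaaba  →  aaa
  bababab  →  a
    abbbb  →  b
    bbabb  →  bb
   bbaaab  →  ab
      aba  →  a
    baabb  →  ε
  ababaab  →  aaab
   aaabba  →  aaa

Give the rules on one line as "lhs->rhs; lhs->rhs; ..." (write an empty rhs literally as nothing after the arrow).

abb->ba; ba->; bab->

  | bba => b
  | abb => ba => ε
  | abaaaba => aaaba => aaa
  | bababab => abab => a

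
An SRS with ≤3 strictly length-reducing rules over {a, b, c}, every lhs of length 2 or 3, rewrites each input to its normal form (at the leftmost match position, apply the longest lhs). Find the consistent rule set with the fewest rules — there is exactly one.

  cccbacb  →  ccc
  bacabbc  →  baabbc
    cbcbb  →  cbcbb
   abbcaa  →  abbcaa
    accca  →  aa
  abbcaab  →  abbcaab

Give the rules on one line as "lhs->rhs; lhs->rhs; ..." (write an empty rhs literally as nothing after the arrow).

  | cccbacb => cccbab => ccc
  | bacabbc => baabbc
  | cbcbb
  | abbcaa

ac->a; bab->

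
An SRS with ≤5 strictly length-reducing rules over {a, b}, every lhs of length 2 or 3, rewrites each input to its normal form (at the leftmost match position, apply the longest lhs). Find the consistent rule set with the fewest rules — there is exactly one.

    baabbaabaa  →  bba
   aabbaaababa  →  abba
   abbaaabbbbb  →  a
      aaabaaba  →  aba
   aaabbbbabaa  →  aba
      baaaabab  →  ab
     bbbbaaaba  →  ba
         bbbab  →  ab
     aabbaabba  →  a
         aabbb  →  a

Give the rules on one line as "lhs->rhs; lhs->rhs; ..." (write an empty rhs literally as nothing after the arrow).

aa->a; aaa->bb; bab->b; bbb->

  | baabbaabaa => babbaabaa => bbaabaa => bbabaa => bbaa => bba
  | aabbaaababa => abbaaababa => abbbbbaba => abbaba => abba
  | abbaaabbbbb => abbbbbbbbb => abbbbbb => abbb => a
  | aaabaaba => bbbaaba => aaba => aba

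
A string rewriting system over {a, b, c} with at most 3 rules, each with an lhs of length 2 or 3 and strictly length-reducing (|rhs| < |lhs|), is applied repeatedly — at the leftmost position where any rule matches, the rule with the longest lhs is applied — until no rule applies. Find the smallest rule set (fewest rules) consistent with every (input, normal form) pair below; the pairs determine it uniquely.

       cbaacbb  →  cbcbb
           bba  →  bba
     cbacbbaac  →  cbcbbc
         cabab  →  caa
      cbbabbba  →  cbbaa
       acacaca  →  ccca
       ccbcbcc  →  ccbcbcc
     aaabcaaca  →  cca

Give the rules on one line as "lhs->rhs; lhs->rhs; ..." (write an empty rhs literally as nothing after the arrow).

ab->a; ac->c

  | cbaacbb => cbacbb => cbcbb
  | bba
  | cbacbbaac => cbcbbaac => cbcbbac => cbcbbc
  | cabab => caab => caa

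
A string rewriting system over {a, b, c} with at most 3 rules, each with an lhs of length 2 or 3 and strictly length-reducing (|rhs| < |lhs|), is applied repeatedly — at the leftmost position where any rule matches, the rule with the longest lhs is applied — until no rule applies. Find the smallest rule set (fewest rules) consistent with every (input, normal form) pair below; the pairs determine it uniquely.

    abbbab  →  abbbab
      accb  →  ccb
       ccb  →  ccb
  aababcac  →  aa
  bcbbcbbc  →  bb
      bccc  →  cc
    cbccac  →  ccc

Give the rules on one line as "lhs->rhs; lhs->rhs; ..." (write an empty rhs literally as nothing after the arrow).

  | abbbab
  | accb => ccb
  | ccb
  | aababcac => aabaac => aabac => aabc => aa

ac->c; bc->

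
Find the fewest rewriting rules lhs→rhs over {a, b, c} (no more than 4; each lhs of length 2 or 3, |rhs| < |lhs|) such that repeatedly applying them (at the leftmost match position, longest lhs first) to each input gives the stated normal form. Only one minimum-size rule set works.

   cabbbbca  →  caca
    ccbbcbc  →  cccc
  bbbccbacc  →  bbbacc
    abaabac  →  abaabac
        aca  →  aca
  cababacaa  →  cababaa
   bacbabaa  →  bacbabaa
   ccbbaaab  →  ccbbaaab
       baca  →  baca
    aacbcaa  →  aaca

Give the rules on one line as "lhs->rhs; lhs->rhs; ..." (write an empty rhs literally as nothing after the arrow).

  | cabbbbca => cabbbca => cabbca => cabca => caca
  | ccbbcbc => ccbcbc => cccbc => cccc
  | bbbccbacc => bbbacc
  | abaabac

bc->c; bcc->; caa->a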